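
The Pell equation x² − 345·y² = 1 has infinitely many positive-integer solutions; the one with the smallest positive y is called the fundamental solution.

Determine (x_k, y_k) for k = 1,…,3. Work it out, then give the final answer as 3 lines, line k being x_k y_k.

√345 → a₀=18, period (1,1,2,1,6,1,2,1,1,36); ℓ=10 even so k=9
i=0: a=18 ⇒ p=18, q=1
…
i=3: a=2 ⇒ p=93, q=5
…
i=8: a=1 ⇒ p=3882, q=209
i=9: a=1 ⇒ p=6761, q=364
→ (6761, 364).  Check: 6761²=45711121, 345·364²=45711120, difference 1.
n=2: (6761,364)∘(6761,364) = (6761·6761+345·364·364, 6761·364+364·6761) = (91422241,4922008)
n=3: (91422241,4922008)∘(6761,364) = (6761·91422241+345·364·4922008, 6761·4922008+364·91422241) = (1236211536041,66555391812)

6761 364
91422241 4922008
1236211536041 66555391812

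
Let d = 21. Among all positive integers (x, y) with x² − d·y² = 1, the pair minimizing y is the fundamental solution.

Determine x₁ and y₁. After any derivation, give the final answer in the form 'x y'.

55 12

√21 → a₀=4, period (1,1,2,1,1,8); ℓ=6 even so k=5
i=0: a=4 ⇒ p=4, q=1
i=1: a=1 ⇒ p=5, q=1
i=2: a=1 ⇒ p=9, q=2
…
i=4: a=1 ⇒ p=32, q=7
i=5: a=1 ⇒ p=55, q=12
fundamental: x₁=55, y₁=12  (since 3025 − 21·144 = 1)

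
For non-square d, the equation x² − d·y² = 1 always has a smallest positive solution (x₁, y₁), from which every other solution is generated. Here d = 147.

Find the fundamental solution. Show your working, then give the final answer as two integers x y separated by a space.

97 8

d=147: √d = [12; 8,24] (ℓ=2, even), read p_1/q_1
a_0=12:  p_0=12·1+0=12,  q_0=12·0+1=1
a_1=8:  p_1=8·12+1=97,  q_1=8·1+0=8
→ (97, 8).  Check: 97²=9409, 147·8²=9408, difference 1.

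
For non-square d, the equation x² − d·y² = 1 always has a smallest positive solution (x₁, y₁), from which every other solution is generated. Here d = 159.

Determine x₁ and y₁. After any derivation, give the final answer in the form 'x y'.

1324 105

[12; 1,1,1,1,3,1,1,1,1,24] for √159; ℓ=10 ⇒ convergent index 9
step 0: (12, 1)  from 12·(1,0) + (0,1)
step 1: (13, 1)  from 1·(12,1) + (1,0)
step 2: (25, 2)  from 1·(13,1) + (12,1)
…
step 8: (807, 64)  from 1·(517,41) + (290,23)
step 9: (1324, 105)  from 1·(807,64) + (517,41)
(x₁, y₁) = (1324, 105);  1324² − 159·105² = 1 ✓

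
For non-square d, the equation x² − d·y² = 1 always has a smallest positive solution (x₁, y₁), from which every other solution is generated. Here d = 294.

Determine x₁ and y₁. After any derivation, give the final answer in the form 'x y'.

4801 280

[17; 6,1,4,1,6,34] for √294; ℓ=6 ⇒ convergent index 5
i=0: a=17 ⇒ p=17, q=1
i=1: a=6 ⇒ p=103, q=6
i=2: a=1 ⇒ p=120, q=7
…
i=4: a=1 ⇒ p=703, q=41
i=5: a=6 ⇒ p=4801, q=280
→ (4801, 280).  Check: 4801²=23049601, 294·280²=23049600, difference 1.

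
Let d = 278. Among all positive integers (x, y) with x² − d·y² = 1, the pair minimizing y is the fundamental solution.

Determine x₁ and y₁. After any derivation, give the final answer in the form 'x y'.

2501 150

√278 → a₀=16, period (1,2,16,2,1,32); ℓ=6 even so k=5
step 0: (16, 1)  from 16·(1,0) + (0,1)
…
step 4: (1684, 101)  from 2·(817,49) + (50,3)
step 5: (2501, 150)  from 1·(1684,101) + (817,49)
fundamental: x₁=2501, y₁=150  (since 6255001 − 278·22500 = 1)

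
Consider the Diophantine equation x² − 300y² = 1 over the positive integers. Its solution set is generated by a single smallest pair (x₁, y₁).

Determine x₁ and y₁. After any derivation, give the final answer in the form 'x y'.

[17; 3,8,3,34] for √300; ℓ=4 ⇒ convergent index 3
a_0=17:  p_0=17·1+0=17,  q_0=17·0+1=1
a_1=3:  p_1=3·17+1=52,  q_1=3·1+0=3
a_2=8:  p_2=8·52+17=433,  q_2=8·3+1=25
a_3=3:  p_3=3·433+52=1351,  q_3=3·25+3=78
fundamental: x₁=1351, y₁=78  (since 1825201 − 300·6084 = 1)

1351 78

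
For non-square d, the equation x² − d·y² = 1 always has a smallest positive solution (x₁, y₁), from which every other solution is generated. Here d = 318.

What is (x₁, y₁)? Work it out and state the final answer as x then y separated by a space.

d=318: √d = [17; 1,4,1,34] (ℓ=4, even), read p_3/q_3
step 0: (17, 1)  from 17·(1,0) + (0,1)
step 1: (18, 1)  from 1·(17,1) + (1,0)
step 2: (89, 5)  from 4·(18,1) + (17,1)
step 3: (107, 6)  from 1·(89,5) + (18,1)
(x₁, y₁) = (107, 6);  107² − 318·6² = 1 ✓

107 6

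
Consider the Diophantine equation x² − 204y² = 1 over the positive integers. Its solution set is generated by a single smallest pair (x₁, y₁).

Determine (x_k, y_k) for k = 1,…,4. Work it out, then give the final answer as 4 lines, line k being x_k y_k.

√204 → a₀=14, period (3,1,1,6,1,1,3,28); ℓ=8 even so k=7
step 0: (14, 1)  from 14·(1,0) + (0,1)
…
step 2: (57, 4)  from 1·(43,3) + (14,1)
step 3: (100, 7)  from 1·(57,4) + (43,3)
step 4: (657, 46)  from 6·(100,7) + (57,4)
…
step 6: (1414, 99)  from 1·(757,53) + (657,46)
step 7: (4999, 350)  from 3·(1414,99) + (757,53)
(x₁, y₁) = (4999, 350);  4999² − 204·350² = 1 ✓
n=2: (4999,350)∘(4999,350) = (4999·4999+204·350·350, 4999·350+350·4999) = (49980001,3499300)
n=3: (49980001,3499300)∘(4999,350) = (4999·49980001+204·350·3499300, 4999·3499300+350·49980001) = (499700044999,34986001050)
n=4: (499700044999,34986001050)∘(4999,350) = (4999·499700044999+204·350·34986001050, 4999·34986001050+350·499700044999) = (4996000999920001,349790034998600)

4999 350
49980001 3499300
499700044999 34986001050
4996000999920001 349790034998600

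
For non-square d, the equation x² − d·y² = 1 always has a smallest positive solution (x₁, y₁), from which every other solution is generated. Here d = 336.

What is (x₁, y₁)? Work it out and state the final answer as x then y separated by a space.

55 3

[18; 3,36] for √336; ℓ=2 ⇒ convergent index 1
i=0: a=18 ⇒ p=18, q=1
i=1: a=3 ⇒ p=55, q=3
→ (55, 3).  Check: 55²=3025, 336·3²=3024, difference 1.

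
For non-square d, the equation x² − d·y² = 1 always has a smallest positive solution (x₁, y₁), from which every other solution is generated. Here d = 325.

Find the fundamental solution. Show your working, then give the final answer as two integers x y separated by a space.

649 36

[18; 36] for √325; ℓ=1 ⇒ convergent index 1
a_0=18:  p_0=18·1+0=18,  q_0=18·0+1=1
a_1=36:  p_1=36·18+1=649,  q_1=36·1+0=36
fundamental: x₁=649, y₁=36  (since 421201 − 325·1296 = 1)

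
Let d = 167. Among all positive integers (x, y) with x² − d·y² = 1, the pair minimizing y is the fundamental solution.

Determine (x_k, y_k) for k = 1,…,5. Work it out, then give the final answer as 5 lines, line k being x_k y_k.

√167 → a₀=12, period (1,11,1,24); ℓ=4 even so k=3
k=0  a_k=12  p_k/q_k = 12/1
…
k=2  a_k=11  p_k/q_k = 155/12
k=3  a_k=1  p_k/q_k = 168/13
fundamental: x₁=168, y₁=13  (since 28224 − 167·169 = 1)
n=2: (168,13)∘(168,13) = (168·168+167·13·13, 168·13+13·168) = (56447,4368)
n=3: (56447,4368)∘(168,13) = (168·56447+167·13·4368, 168·4368+13·56447) = (18966024,1467635)
n=4: (18966024,1467635)∘(168,13) = (168·18966024+167·13·1467635, 168·1467635+13·18966024) = (6372527617,493120992)
n=5: (6372527617,493120992)∘(168,13) = (168·6372527617+167·13·493120992, 168·493120992+13·6372527617) = (2141150313288,165687185677)

168 13
56447 4368
18966024 1467635
6372527617 493120992
2141150313288 165687185677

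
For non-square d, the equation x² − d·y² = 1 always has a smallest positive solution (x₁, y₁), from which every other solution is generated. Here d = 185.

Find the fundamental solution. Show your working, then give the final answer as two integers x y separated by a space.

9249 680

√185 → a₀=13, period (1,1,1,1,26); ℓ=5 odd so k=9
i=0: a=13 ⇒ p=13, q=1
i=1: a=1 ⇒ p=14, q=1
…
i=3: a=1 ⇒ p=41, q=3
i=4: a=1 ⇒ p=68, q=5
…
i=6: a=1 ⇒ p=1877, q=138
i=7: a=1 ⇒ p=3686, q=271
i=8: a=1 ⇒ p=5563, q=409
i=9: a=1 ⇒ p=9249, q=680
fundamental: x₁=9249, y₁=680  (since 85544001 − 185·462400 = 1)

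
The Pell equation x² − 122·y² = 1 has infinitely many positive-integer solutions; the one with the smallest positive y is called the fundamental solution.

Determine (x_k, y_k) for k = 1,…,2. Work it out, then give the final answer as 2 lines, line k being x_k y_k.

243 22
118097 10692

√122 = [11; 22, …], period ℓ=1 (odd) → k=1
i=0: a=11 ⇒ p=11, q=1
i=1: a=22 ⇒ p=243, q=22
(x₁, y₁) = (243, 22);  243² − 122·22² = 1 ✓
k=2:  x_2 = 243·243+122·22·22 = 118097,  y_2 = 243·22+22·243 = 10692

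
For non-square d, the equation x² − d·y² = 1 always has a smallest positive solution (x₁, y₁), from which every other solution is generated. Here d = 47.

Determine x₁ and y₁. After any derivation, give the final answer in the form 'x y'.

√47 → a₀=6, period (1,5,1,12); ℓ=4 even so k=3
k=0  a_k=6  p_k/q_k = 6/1
…
k=2  a_k=5  p_k/q_k = 41/6
k=3  a_k=1  p_k/q_k = 48/7
→ (48, 7).  Check: 48²=2304, 47·7²=2303, difference 1.

48 7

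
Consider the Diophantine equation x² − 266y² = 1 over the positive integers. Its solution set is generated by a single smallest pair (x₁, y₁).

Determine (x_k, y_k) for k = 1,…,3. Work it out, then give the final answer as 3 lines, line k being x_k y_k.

d=266: √d = [16; 3,4,3,32] (ℓ=4, even), read p_3/q_3
a_0=16:  p_0=16·1+0=16,  q_0=16·0+1=1
…
a_2=4:  p_2=4·49+16=212,  q_2=4·3+1=13
a_3=3:  p_3=3·212+49=685,  q_3=3·13+3=42
fundamental: x₁=685, y₁=42  (since 469225 − 266·1764 = 1)
n=2: (685,42)∘(685,42) = (685·685+266·42·42, 685·42+42·685) = (938449,57540)
n=3: (938449,57540)∘(685,42) = (685·938449+266·42·57540, 685·57540+42·938449) = (1285674445,78829758)

685 42
938449 57540
1285674445 78829758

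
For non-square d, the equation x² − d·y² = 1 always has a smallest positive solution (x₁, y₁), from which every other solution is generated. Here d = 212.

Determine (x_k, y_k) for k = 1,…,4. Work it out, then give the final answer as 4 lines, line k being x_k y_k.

66249 4550
8777860001 602865900
1163048894346249 79878526013650
154101652394311440001 10583744939153731800

√212 → a₀=14, period (1,1,3,1,1,…,1,1,28); ℓ=14 even so k=13
step 0: (14, 1)  from 14·(1,0) + (0,1)
…
step 3: (102, 7)  from 3·(29,2) + (15,1)
…
step 8: (2781, 191)  from 1·(2417,166) + (364,25)
…
step 11: (29135, 2001)  from 3·(7979,548) + (5198,357)
step 12: (37114, 2549)  from 1·(29135,2001) + (7979,548)
step 13: (66249, 4550)  from 1·(37114,2549) + (29135,2001)
fundamental: x₁=66249, y₁=4550  (since 4388930001 − 212·20702500 = 1)
k=2:  x_2 = 66249·66249+212·4550·4550 = 8777860001,  y_2 = 66249·4550+4550·66249 = 602865900
k=3:  x_3 = 66249·8777860001+212·4550·602865900 = 1163048894346249,  y_3 = 66249·602865900+4550·8777860001 = 79878526013650
k=4:  x_4 = 66249·1163048894346249+212·4550·79878526013650 = 154101652394311440001,  y_4 = 66249·79878526013650+4550·1163048894346249 = 10583744939153731800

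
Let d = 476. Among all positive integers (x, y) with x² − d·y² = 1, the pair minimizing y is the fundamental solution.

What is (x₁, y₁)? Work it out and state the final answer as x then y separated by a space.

[21; 1,4,2,10,2,4,1,42] for √476; ℓ=8 ⇒ convergent index 7
k=0  a_k=21  p_k/q_k = 21/1
…
k=3  a_k=2  p_k/q_k = 240/11
…
k=6  a_k=4  p_k/q_k = 23541/1079
k=7  a_k=1  p_k/q_k = 28799/1320
(x₁, y₁) = (28799, 1320);  28799² − 476·1320² = 1 ✓

28799 1320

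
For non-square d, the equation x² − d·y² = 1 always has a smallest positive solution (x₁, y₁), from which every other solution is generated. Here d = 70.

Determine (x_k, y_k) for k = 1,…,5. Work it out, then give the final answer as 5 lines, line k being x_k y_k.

251 30
126001 15060
63252251 7560090
31752504001 3795150120
15939693756251 1905157800150

√70 = [8; 2,1,2,1,2,16, …], period ℓ=6 (even) → k=5
step 0: (8, 1)  from 8·(1,0) + (0,1)
…
step 2: (25, 3)  from 1·(17,2) + (8,1)
step 3: (67, 8)  from 2·(25,3) + (17,2)
step 4: (92, 11)  from 1·(67,8) + (25,3)
step 5: (251, 30)  from 2·(92,11) + (67,8)
(x₁, y₁) = (251, 30);  251² − 70·30² = 1 ✓
(x_2, y_2) = (251·251 + 70·30·30, 251·30 + 30·251) = (126001, 15060)
(x_3, y_3) = (251·126001 + 70·30·15060, 251·15060 + 30·126001) = (63252251, 7560090)
(x_4, y_4) = (251·63252251 + 70·30·7560090, 251·7560090 + 30·63252251) = (31752504001, 3795150120)
(x_5, y_5) = (251·31752504001 + 70·30·3795150120, 251·3795150120 + 30·31752504001) = (15939693756251, 1905157800150)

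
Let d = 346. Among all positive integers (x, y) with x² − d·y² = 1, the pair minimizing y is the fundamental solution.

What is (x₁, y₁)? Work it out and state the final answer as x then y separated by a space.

17299 930

d=346: √d = [18; 1,1,1,1,36] (ℓ=5, odd), read p_9/q_9
k=0  a_k=18  p_k/q_k = 18/1
k=1  a_k=1  p_k/q_k = 19/1
k=2  a_k=1  p_k/q_k = 37/2
k=3  a_k=1  p_k/q_k = 56/3
k=4  a_k=1  p_k/q_k = 93/5
k=5  a_k=36  p_k/q_k = 3404/183
…
k=7  a_k=1  p_k/q_k = 6901/371
k=8  a_k=1  p_k/q_k = 10398/559
k=9  a_k=1  p_k/q_k = 17299/930
fundamental: x₁=17299, y₁=930  (since 299255401 − 346·864900 = 1)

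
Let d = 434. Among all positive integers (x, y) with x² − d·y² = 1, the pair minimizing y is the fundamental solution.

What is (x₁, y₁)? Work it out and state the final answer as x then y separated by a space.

125 6

[20; 1,4,1,40] for √434; ℓ=4 ⇒ convergent index 3
a_0=20:  p_0=20·1+0=20,  q_0=20·0+1=1
…
a_2=4:  p_2=4·21+20=104,  q_2=4·1+1=5
a_3=1:  p_3=1·104+21=125,  q_3=1·5+1=6
→ (125, 6).  Check: 125²=15625, 434·6²=15624, difference 1.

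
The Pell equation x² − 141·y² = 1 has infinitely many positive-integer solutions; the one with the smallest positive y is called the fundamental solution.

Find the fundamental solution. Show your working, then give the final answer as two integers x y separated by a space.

95 8

d=141: √d = [11; 1,6,1,22] (ℓ=4, even), read p_3/q_3
step 0: (11, 1)  from 11·(1,0) + (0,1)
step 1: (12, 1)  from 1·(11,1) + (1,0)
step 2: (83, 7)  from 6·(12,1) + (11,1)
step 3: (95, 8)  from 1·(83,7) + (12,1)
fundamental: x₁=95, y₁=8  (since 9025 − 141·64 = 1)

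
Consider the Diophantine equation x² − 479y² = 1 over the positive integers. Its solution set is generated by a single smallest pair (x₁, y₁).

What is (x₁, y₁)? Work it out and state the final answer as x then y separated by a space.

d=479: √d = [21; 1,7,1,3,2,21,2,3,1,7,1,42] (ℓ=12, even), read p_11/q_11
a_0=21:  p_0=21·1+0=21,  q_0=21·0+1=1
a_1=1:  p_1=1·21+1=22,  q_1=1·1+0=1
…
a_3=1:  p_3=1·175+22=197,  q_3=1·8+1=9
a_4=3:  p_4=3·197+175=766,  q_4=3·9+8=35
a_5=2:  p_5=2·766+197=1729,  q_5=2·35+9=79
…
a_8=3:  p_8=3·75879+37075=264712,  q_8=3·3467+1694=12095
…
a_10=7:  p_10=7·340591+264712=2648849,  q_10=7·15562+12095=121029
a_11=1:  p_11=1·2648849+340591=2989440,  q_11=1·121029+15562=136591
→ (2989440, 136591).  Check: 2989440²=8936751513600, 479·136591²=8936751513599, difference 1.

2989440 136591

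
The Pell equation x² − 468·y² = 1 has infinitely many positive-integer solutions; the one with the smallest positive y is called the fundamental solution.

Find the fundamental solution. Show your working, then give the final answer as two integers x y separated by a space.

649 30

√468 = [21; 1,1,1,2,1,1,1,42, …], period ℓ=8 (even) → k=7
k=0  a_k=21  p_k/q_k = 21/1
k=1  a_k=1  p_k/q_k = 22/1
k=2  a_k=1  p_k/q_k = 43/2
…
k=4  a_k=2  p_k/q_k = 173/8
k=5  a_k=1  p_k/q_k = 238/11
k=6  a_k=1  p_k/q_k = 411/19
k=7  a_k=1  p_k/q_k = 649/30
(x₁, y₁) = (649, 30);  649² − 468·30² = 1 ✓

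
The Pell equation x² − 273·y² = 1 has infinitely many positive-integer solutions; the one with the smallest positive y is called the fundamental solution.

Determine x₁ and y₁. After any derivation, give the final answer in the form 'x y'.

727 44

[16; 1,1,10,1,1,32] for √273; ℓ=6 ⇒ convergent index 5
i=0: a=16 ⇒ p=16, q=1
…
i=3: a=10 ⇒ p=347, q=21
i=4: a=1 ⇒ p=380, q=23
i=5: a=1 ⇒ p=727, q=44
(x₁, y₁) = (727, 44);  727² − 273·44² = 1 ✓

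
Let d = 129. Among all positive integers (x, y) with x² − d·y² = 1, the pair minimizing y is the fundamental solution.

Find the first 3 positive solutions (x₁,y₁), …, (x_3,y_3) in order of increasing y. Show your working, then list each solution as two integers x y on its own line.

[11; 2,1,3,1,6,1,3,1,2,22] for √129; ℓ=10 ⇒ convergent index 9
a_0=11:  p_0=11·1+0=11,  q_0=11·0+1=1
a_1=2:  p_1=2·11+1=23,  q_1=2·1+0=2
a_2=1:  p_2=1·23+11=34,  q_2=1·2+1=3
a_3=3:  p_3=3·34+23=125,  q_3=3·3+2=11
a_4=1:  p_4=1·125+34=159,  q_4=1·11+3=14
a_5=6:  p_5=6·159+125=1079,  q_5=6·14+11=95
a_6=1:  p_6=1·1079+159=1238,  q_6=1·95+14=109
…
a_8=1:  p_8=1·4793+1238=6031,  q_8=1·422+109=531
a_9=2:  p_9=2·6031+4793=16855,  q_9=2·531+422=1484
(x₁, y₁) = (16855, 1484);  16855² − 129·1484² = 1 ✓
k=2:  x_2 = 16855·16855+129·1484·1484 = 568182049,  y_2 = 16855·1484+1484·16855 = 50025640
k=3:  x_3 = 16855·568182049+129·1484·50025640 = 19153416854935,  y_3 = 16855·50025640+1484·568182049 = 1686364322916

16855 1484
568182049 50025640
19153416854935 1686364322916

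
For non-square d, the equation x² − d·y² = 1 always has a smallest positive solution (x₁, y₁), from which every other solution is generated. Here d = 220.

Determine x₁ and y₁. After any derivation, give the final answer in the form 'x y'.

[14; 1,4,1,28] for √220; ℓ=4 ⇒ convergent index 3
step 0: (14, 1)  from 14·(1,0) + (0,1)
step 1: (15, 1)  from 1·(14,1) + (1,0)
step 2: (74, 5)  from 4·(15,1) + (14,1)
step 3: (89, 6)  from 1·(74,5) + (15,1)
→ (89, 6).  Check: 89²=7921, 220·6²=7920, difference 1.

89 6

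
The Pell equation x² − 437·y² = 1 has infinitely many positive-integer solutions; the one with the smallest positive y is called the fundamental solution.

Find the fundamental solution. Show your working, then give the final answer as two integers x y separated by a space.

√437 = [20; 1,9,2,9,1,40, …], period ℓ=6 (even) → k=5
i=0: a=20 ⇒ p=20, q=1
i=1: a=1 ⇒ p=21, q=1
…
i=3: a=2 ⇒ p=439, q=21
i=4: a=9 ⇒ p=4160, q=199
i=5: a=1 ⇒ p=4599, q=220
→ (4599, 220).  Check: 4599²=21150801, 437·220²=21150800, difference 1.

4599 220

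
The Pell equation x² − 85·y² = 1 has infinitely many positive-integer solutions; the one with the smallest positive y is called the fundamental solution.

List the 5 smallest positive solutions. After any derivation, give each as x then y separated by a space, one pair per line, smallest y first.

285769 30996
163327842721 17715391848
93348068572789129 10125019625991228
53351968415791425367681 5786833466982059076816
30492677324331251603220874249 3307395226041867061019271780

√85 → a₀=9, period (4,1,1,4,18); ℓ=5 odd so k=9
a_0=9:  p_0=9·1+0=9,  q_0=9·0+1=1
a_1=4:  p_1=4·9+1=37,  q_1=4·1+0=4
…
a_6=4:  p_6=4·6887+378=27926,  q_6=4·747+41=3029
…
a_8=1:  p_8=1·34813+27926=62739,  q_8=1·3776+3029=6805
a_9=4:  p_9=4·62739+34813=285769,  q_9=4·6805+3776=30996
fundamental: x₁=285769, y₁=30996  (since 81663921361 − 85·960752016 = 1)
(285769+30996√85)^2 = 163327842721 + 17715391848√85
(285769+30996√85)^3 = 93348068572789129 + 10125019625991228√85
(285769+30996√85)^4 = 53351968415791425367681 + 5786833466982059076816√85
(285769+30996√85)^5 = 30492677324331251603220874249 + 3307395226041867061019271780√85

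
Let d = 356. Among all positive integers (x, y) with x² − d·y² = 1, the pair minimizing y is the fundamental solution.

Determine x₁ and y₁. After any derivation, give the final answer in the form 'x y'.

d=356: √d = [18; 1,6,1,1,2,…,6,1,36] (ℓ=14, even), read p_13/q_13
step 0: (18, 1)  from 18·(1,0) + (0,1)
step 1: (19, 1)  from 1·(18,1) + (1,0)
step 2: (132, 7)  from 6·(19,1) + (18,1)
…
step 4: (283, 15)  from 1·(151,8) + (132,7)
step 5: (717, 38)  from 2·(283,15) + (151,8)
…
step 7: (8717, 462)  from 8·(1000,53) + (717,38)
step 8: (9717, 515)  from 1·(8717,462) + (1000,53)
step 9: (28151, 1492)  from 2·(9717,515) + (8717,462)
step 10: (37868, 2007)  from 1·(28151,1492) + (9717,515)
step 11: (66019, 3499)  from 1·(37868,2007) + (28151,1492)
step 12: (433982, 23001)  from 6·(66019,3499) + (37868,2007)
step 13: (500001, 26500)  from 1·(433982,23001) + (66019,3499)
→ (500001, 26500).  Check: 500001²=250001000001, 356·26500²=250001000000, difference 1.

500001 26500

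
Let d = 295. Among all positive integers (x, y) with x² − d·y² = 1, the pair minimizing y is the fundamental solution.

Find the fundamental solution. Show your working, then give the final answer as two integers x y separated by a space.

2024999 117900

√295 = [17; 5,1,2,3,2,6,2,3,2,1,5,34, …], period ℓ=12 (even) → k=11
i=0: a=17 ⇒ p=17, q=1
…
i=2: a=1 ⇒ p=103, q=6
…
i=4: a=3 ⇒ p=979, q=57
i=5: a=2 ⇒ p=2250, q=131
i=6: a=6 ⇒ p=14479, q=843
i=7: a=2 ⇒ p=31208, q=1817
…
i=10: a=1 ⇒ p=355517, q=20699
i=11: a=5 ⇒ p=2024999, q=117900
fundamental: x₁=2024999, y₁=117900  (since 4100620950001 − 295·13900410000 = 1)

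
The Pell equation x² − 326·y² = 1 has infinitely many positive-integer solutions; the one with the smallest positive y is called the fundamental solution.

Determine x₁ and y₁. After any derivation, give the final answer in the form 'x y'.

325 18

d=326: √d = [18; 18,36] (ℓ=2, even), read p_1/q_1
i=0: a=18 ⇒ p=18, q=1
i=1: a=18 ⇒ p=325, q=18
→ (325, 18).  Check: 325²=105625, 326·18²=105624, difference 1.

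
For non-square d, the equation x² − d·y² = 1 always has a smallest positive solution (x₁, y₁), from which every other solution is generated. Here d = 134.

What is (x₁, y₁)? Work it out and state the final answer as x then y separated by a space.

√134 = [11; 1,1,2,1,3,…,1,1,22, …], period ℓ=14 (even) → k=13
a_0=11:  p_0=11·1+0=11,  q_0=11·0+1=1
…
a_2=1:  p_2=1·12+11=23,  q_2=1·1+1=2
a_3=2:  p_3=2·23+12=58,  q_3=2·2+1=5
a_4=1:  p_4=1·58+23=81,  q_4=1·5+2=7
…
a_8=1:  p_8=1·4121+382=4503,  q_8=1·356+33=389
…
a_11=2:  p_11=2·22133+17630=61896,  q_11=2·1912+1523=5347
a_12=1:  p_12=1·61896+22133=84029,  q_12=1·5347+1912=7259
a_13=1:  p_13=1·84029+61896=145925,  q_13=1·7259+5347=12606
fundamental: x₁=145925, y₁=12606  (since 21294105625 − 134·158911236 = 1)

145925 12606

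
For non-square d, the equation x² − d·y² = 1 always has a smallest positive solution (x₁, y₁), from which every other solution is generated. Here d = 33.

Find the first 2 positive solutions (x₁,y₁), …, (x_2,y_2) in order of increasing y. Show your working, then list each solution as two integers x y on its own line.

23 4
1057 184

√33 = [5; 1,2,1,10, …], period ℓ=4 (even) → k=3
k=0  a_k=5  p_k/q_k = 5/1
k=1  a_k=1  p_k/q_k = 6/1
k=2  a_k=2  p_k/q_k = 17/3
k=3  a_k=1  p_k/q_k = 23/4
fundamental: x₁=23, y₁=4  (since 529 − 33·16 = 1)
(x_2, y_2) = (23·23 + 33·4·4, 23·4 + 4·23) = (1057, 184)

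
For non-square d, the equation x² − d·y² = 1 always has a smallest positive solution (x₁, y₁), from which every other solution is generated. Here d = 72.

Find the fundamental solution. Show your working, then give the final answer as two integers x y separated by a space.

√72 → a₀=8, period (2,16); ℓ=2 even so k=1
i=0: a=8 ⇒ p=8, q=1
i=1: a=2 ⇒ p=17, q=2
→ (17, 2).  Check: 17²=289, 72·2²=288, difference 1.

17 2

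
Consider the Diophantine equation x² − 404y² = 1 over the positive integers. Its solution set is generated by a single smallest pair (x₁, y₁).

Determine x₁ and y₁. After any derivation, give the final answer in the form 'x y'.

201 10

√404 = [20; 10,40, …], period ℓ=2 (even) → k=1
a_0=20:  p_0=20·1+0=20,  q_0=20·0+1=1
a_1=10:  p_1=10·20+1=201,  q_1=10·1+0=10
fundamental: x₁=201, y₁=10  (since 40401 − 404·100 = 1)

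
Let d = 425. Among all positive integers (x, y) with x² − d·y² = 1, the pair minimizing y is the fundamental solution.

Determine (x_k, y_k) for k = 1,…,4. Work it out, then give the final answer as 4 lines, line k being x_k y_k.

d=425: √d = [20; 1,1,1,1,1,1,40] (ℓ=7, odd), read p_13/q_13
a_0=20:  p_0=20·1+0=20,  q_0=20·0+1=1
…
a_6=1:  p_6=1·165+103=268,  q_6=1·8+5=13
a_7=40:  p_7=40·268+165=10885,  q_7=40·13+8=528
…
a_11=1:  p_11=1·33191+22038=55229,  q_11=1·1610+1069=2679
a_12=1:  p_12=1·55229+33191=88420,  q_12=1·2679+1610=4289
a_13=1:  p_13=1·88420+55229=143649,  q_13=1·4289+2679=6968
(x₁, y₁) = (143649, 6968);  143649² − 425·6968² = 1 ✓
(x_2, y_2) = (143649·143649 + 425·6968·6968, 143649·6968 + 6968·143649) = (41270070401, 2001892464)
(x_3, y_3) = (143649·41270070401 + 425·6968·2001892464, 143649·2001892464 + 6968·41270070401) = (11856808685922849, 575139701115304)
(x_4, y_4) = (143649·11856808685922849 + 425·6968·575139701115304, 143649·575139701115304 + 6968·11856808685922849) = (3406437421806992601601, 165236485849022716128)

143649 6968
41270070401 2001892464
11856808685922849 575139701115304
3406437421806992601601 165236485849022716128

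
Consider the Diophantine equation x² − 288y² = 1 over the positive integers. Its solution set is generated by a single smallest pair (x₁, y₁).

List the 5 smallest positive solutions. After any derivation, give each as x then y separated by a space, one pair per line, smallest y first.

17 1
577 34
19601 1155
665857 39236
22619537 1332869

d=288: √d = [16; 1,32] (ℓ=2, even), read p_1/q_1
a_0=16:  p_0=16·1+0=16,  q_0=16·0+1=1
a_1=1:  p_1=1·16+1=17,  q_1=1·1+0=1
→ (17, 1).  Check: 17²=289, 288·1²=288, difference 1.
n=2: (17,1)∘(17,1) = (17·17+288·1·1, 17·1+1·17) = (577,34)
n=3: (577,34)∘(17,1) = (17·577+288·1·34, 17·34+1·577) = (19601,1155)
n=4: (19601,1155)∘(17,1) = (17·19601+288·1·1155, 17·1155+1·19601) = (665857,39236)
n=5: (665857,39236)∘(17,1) = (17·665857+288·1·39236, 17·39236+1·665857) = (22619537,1332869)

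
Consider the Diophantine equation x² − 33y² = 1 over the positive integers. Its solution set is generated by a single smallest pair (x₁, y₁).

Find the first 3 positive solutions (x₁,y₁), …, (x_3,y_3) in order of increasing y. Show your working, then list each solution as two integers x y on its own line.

√33 = [5; 1,2,1,10, …], period ℓ=4 (even) → k=3
i=0: a=5 ⇒ p=5, q=1
…
i=2: a=2 ⇒ p=17, q=3
i=3: a=1 ⇒ p=23, q=4
fundamental: x₁=23, y₁=4  (since 529 − 33·16 = 1)
(23+4√33)^2 = 1057 + 184√33
(23+4√33)^3 = 48599 + 8460√33

23 4
1057 184
48599 8460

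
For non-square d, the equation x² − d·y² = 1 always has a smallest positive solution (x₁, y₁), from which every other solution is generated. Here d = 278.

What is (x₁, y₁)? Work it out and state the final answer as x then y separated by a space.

√278 = [16; 1,2,16,2,1,32, …], period ℓ=6 (even) → k=5
a_0=16:  p_0=16·1+0=16,  q_0=16·0+1=1
a_1=1:  p_1=1·16+1=17,  q_1=1·1+0=1
…
a_3=16:  p_3=16·50+17=817,  q_3=16·3+1=49
a_4=2:  p_4=2·817+50=1684,  q_4=2·49+3=101
a_5=1:  p_5=1·1684+817=2501,  q_5=1·101+49=150
fundamental: x₁=2501, y₁=150  (since 6255001 − 278·22500 = 1)

2501 150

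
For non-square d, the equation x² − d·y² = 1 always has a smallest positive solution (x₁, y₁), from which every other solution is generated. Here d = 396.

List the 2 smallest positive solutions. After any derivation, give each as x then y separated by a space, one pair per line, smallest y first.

199 10
79201 3980

[19; 1,8,1,38] for √396; ℓ=4 ⇒ convergent index 3
k=0  a_k=19  p_k/q_k = 19/1
…
k=2  a_k=8  p_k/q_k = 179/9
k=3  a_k=1  p_k/q_k = 199/10
→ (199, 10).  Check: 199²=39601, 396·10²=39600, difference 1.
n=2: (199,10)∘(199,10) = (199·199+396·10·10, 199·10+10·199) = (79201,3980)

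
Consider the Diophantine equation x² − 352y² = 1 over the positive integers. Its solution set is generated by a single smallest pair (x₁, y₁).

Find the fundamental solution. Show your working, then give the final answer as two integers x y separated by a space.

77617 4137

d=352: √d = [18; 1,3,5,9,5,3,1,36] (ℓ=8, even), read p_7/q_7
a_0=18:  p_0=18·1+0=18,  q_0=18·0+1=1
a_1=1:  p_1=1·18+1=19,  q_1=1·1+0=1
…
a_3=5:  p_3=5·75+19=394,  q_3=5·4+1=21
a_4=9:  p_4=9·394+75=3621,  q_4=9·21+4=193
…
a_6=3:  p_6=3·18499+3621=59118,  q_6=3·986+193=3151
a_7=1:  p_7=1·59118+18499=77617,  q_7=1·3151+986=4137
→ (77617, 4137).  Check: 77617²=6024398689, 352·4137²=6024398688, difference 1.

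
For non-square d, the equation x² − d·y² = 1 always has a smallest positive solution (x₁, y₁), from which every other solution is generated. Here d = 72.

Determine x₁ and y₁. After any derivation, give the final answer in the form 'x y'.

[8; 2,16] for √72; ℓ=2 ⇒ convergent index 1
a_0=8:  p_0=8·1+0=8,  q_0=8·0+1=1
a_1=2:  p_1=2·8+1=17,  q_1=2·1+0=2
(x₁, y₁) = (17, 2);  17² − 72·2² = 1 ✓

17 2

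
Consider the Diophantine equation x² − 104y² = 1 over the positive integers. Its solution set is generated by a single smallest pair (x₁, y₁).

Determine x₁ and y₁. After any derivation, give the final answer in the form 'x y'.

51 5

√104 → a₀=10, period (5,20); ℓ=2 even so k=1
k=0  a_k=10  p_k/q_k = 10/1
k=1  a_k=5  p_k/q_k = 51/5
(x₁, y₁) = (51, 5);  51² − 104·5² = 1 ✓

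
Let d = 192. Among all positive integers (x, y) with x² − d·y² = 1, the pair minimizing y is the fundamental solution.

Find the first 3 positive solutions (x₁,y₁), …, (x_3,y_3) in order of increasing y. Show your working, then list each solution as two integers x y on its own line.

√192 → a₀=13, period (1,5,1,26); ℓ=4 even so k=3
i=0: a=13 ⇒ p=13, q=1
i=1: a=1 ⇒ p=14, q=1
i=2: a=5 ⇒ p=83, q=6
i=3: a=1 ⇒ p=97, q=7
(x₁, y₁) = (97, 7);  97² − 192·7² = 1 ✓
(97+7√192)^2 = 18817 + 1358√192
(97+7√192)^3 = 3650401 + 263445√192

97 7
18817 1358
3650401 263445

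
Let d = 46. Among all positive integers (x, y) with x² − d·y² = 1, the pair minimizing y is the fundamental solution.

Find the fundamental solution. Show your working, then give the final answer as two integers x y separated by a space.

d=46: √d = [6; 1,3,1,1,2,6,2,1,1,3,1,12] (ℓ=12, even), read p_11/q_11
k=0  a_k=6  p_k/q_k = 6/1
k=1  a_k=1  p_k/q_k = 7/1
…
k=4  a_k=1  p_k/q_k = 61/9
…
k=6  a_k=6  p_k/q_k = 997/147
…
k=10  a_k=3  p_k/q_k = 19038/2807
k=11  a_k=1  p_k/q_k = 24335/3588
(x₁, y₁) = (24335, 3588);  24335² − 46·3588² = 1 ✓

24335 3588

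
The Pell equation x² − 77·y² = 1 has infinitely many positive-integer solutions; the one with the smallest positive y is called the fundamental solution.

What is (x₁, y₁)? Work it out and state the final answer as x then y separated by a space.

351 40

√77 = [8; 1,3,2,3,1,16, …], period ℓ=6 (even) → k=5
k=0  a_k=8  p_k/q_k = 8/1
k=1  a_k=1  p_k/q_k = 9/1
k=2  a_k=3  p_k/q_k = 35/4
k=3  a_k=2  p_k/q_k = 79/9
k=4  a_k=3  p_k/q_k = 272/31
k=5  a_k=1  p_k/q_k = 351/40
→ (351, 40).  Check: 351²=123201, 77·40²=123200, difference 1.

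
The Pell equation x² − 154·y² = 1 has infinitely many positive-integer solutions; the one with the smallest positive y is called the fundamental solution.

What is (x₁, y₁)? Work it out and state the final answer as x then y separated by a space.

d=154: √d = [12; 2,2,3,1,2,1,3,2,2,24] (ℓ=10, even), read p_9/q_9
k=0  a_k=12  p_k/q_k = 12/1
…
k=6  a_k=1  p_k/q_k = 1030/83
k=7  a_k=3  p_k/q_k = 3847/310
k=8  a_k=2  p_k/q_k = 8724/703
k=9  a_k=2  p_k/q_k = 21295/1716
→ (21295, 1716).  Check: 21295²=453477025, 154·1716²=453477024, difference 1.

21295 1716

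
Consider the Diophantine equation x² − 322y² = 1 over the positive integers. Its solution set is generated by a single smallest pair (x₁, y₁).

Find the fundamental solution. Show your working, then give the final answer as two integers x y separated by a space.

√322 → a₀=17, period (1,16,1,34); ℓ=4 even so k=3
k=0  a_k=17  p_k/q_k = 17/1
…
k=2  a_k=16  p_k/q_k = 305/17
k=3  a_k=1  p_k/q_k = 323/18
→ (323, 18).  Check: 323²=104329, 322·18²=104328, difference 1.

323 18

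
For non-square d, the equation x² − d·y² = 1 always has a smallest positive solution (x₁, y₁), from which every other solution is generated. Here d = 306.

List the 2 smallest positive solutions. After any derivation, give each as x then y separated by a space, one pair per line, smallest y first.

[17; 2,34] for √306; ℓ=2 ⇒ convergent index 1
i=0: a=17 ⇒ p=17, q=1
i=1: a=2 ⇒ p=35, q=2
fundamental: x₁=35, y₁=2  (since 1225 − 306·4 = 1)
(x_2, y_2) = (35·35 + 306·2·2, 35·2 + 2·35) = (2449, 140)

35 2
2449 140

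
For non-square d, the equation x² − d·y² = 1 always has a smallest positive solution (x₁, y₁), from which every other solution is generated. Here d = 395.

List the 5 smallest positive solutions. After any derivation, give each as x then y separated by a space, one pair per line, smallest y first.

d=395: √d = [19; 1,6,1,38] (ℓ=4, even), read p_3/q_3
i=0: a=19 ⇒ p=19, q=1
i=1: a=1 ⇒ p=20, q=1
i=2: a=6 ⇒ p=139, q=7
i=3: a=1 ⇒ p=159, q=8
(x₁, y₁) = (159, 8);  159² − 395·8² = 1 ✓
k=2:  x_2 = 159·159+395·8·8 = 50561,  y_2 = 159·8+8·159 = 2544
k=3:  x_3 = 159·50561+395·8·2544 = 16078239,  y_3 = 159·2544+8·50561 = 808984
k=4:  x_4 = 159·16078239+395·8·808984 = 5112829441,  y_4 = 159·808984+8·16078239 = 257254368
k=5:  x_5 = 159·5112829441+395·8·257254368 = 1625863683999,  y_5 = 159·257254368+8·5112829441 = 81806080040

159 8
50561 2544
16078239 808984
5112829441 257254368
1625863683999 81806080040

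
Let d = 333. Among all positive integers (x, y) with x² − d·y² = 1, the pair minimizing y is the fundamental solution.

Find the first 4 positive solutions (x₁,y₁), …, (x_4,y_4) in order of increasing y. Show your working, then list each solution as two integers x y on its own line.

73 4
10657 584
1555849 85260
227143297 12447376

√333 → a₀=18, period (4,36); ℓ=2 even so k=1
i=0: a=18 ⇒ p=18, q=1
i=1: a=4 ⇒ p=73, q=4
fundamental: x₁=73, y₁=4  (since 5329 − 333·16 = 1)
(x_2, y_2) = (73·73 + 333·4·4, 73·4 + 4·73) = (10657, 584)
(x_3, y_3) = (73·10657 + 333·4·584, 73·584 + 4·10657) = (1555849, 85260)
(x_4, y_4) = (73·1555849 + 333·4·85260, 73·85260 + 4·1555849) = (227143297, 12447376)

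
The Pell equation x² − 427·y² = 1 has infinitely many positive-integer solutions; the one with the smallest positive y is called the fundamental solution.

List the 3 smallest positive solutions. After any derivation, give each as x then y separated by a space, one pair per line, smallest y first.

62 3
7687 372
953126 46125

[20; 1,1,1,40] for √427; ℓ=4 ⇒ convergent index 3
i=0: a=20 ⇒ p=20, q=1
…
i=2: a=1 ⇒ p=41, q=2
i=3: a=1 ⇒ p=62, q=3
→ (62, 3).  Check: 62²=3844, 427·3²=3843, difference 1.
(62+3√427)^2 = 7687 + 372√427
(62+3√427)^3 = 953126 + 46125√427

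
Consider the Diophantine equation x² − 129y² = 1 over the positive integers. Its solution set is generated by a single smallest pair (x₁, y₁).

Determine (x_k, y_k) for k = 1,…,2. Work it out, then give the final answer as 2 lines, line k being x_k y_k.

d=129: √d = [11; 2,1,3,1,6,1,3,1,2,22] (ℓ=10, even), read p_9/q_9
step 0: (11, 1)  from 11·(1,0) + (0,1)
…
step 3: (125, 11)  from 3·(34,3) + (23,2)
step 4: (159, 14)  from 1·(125,11) + (34,3)
step 5: (1079, 95)  from 6·(159,14) + (125,11)
step 6: (1238, 109)  from 1·(1079,95) + (159,14)
step 7: (4793, 422)  from 3·(1238,109) + (1079,95)
step 8: (6031, 531)  from 1·(4793,422) + (1238,109)
step 9: (16855, 1484)  from 2·(6031,531) + (4793,422)
fundamental: x₁=16855, y₁=1484  (since 284091025 − 129·2202256 = 1)
(16855+1484√129)^2 = 568182049 + 50025640√129

16855 1484
568182049 50025640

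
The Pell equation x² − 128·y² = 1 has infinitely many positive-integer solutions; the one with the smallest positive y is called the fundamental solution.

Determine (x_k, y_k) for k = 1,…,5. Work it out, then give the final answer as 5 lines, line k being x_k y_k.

√128 = [11; 3,5,3,22, …], period ℓ=4 (even) → k=3
k=0  a_k=11  p_k/q_k = 11/1
k=1  a_k=3  p_k/q_k = 34/3
k=2  a_k=5  p_k/q_k = 181/16
k=3  a_k=3  p_k/q_k = 577/51
fundamental: x₁=577, y₁=51  (since 332929 − 128·2601 = 1)
(577+51√128)^2 = 665857 + 58854√128
(577+51√128)^3 = 768398401 + 67917465√128
(577+51√128)^4 = 886731088897 + 78376695756√128
(577+51√128)^5 = 1023286908188737 + 90446638984959√128

577 51
665857 58854
768398401 67917465
886731088897 78376695756
1023286908188737 90446638984959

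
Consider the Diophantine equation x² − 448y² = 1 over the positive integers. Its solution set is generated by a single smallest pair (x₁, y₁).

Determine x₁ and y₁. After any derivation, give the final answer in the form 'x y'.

[21; 6,42] for √448; ℓ=2 ⇒ convergent index 1
a_0=21:  p_0=21·1+0=21,  q_0=21·0+1=1
a_1=6:  p_1=6·21+1=127,  q_1=6·1+0=6
(x₁, y₁) = (127, 6);  127² − 448·6² = 1 ✓

127 6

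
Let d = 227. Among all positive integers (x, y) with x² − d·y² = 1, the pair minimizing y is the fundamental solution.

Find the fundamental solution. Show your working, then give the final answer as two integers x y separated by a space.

√227 = [15; 15,30, …], period ℓ=2 (even) → k=1
step 0: (15, 1)  from 15·(1,0) + (0,1)
step 1: (226, 15)  from 15·(15,1) + (1,0)
(x₁, y₁) = (226, 15);  226² − 227·15² = 1 ✓

226 15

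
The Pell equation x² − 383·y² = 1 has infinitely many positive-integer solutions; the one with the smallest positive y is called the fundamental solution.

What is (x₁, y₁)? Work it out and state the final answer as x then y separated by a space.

√383 = [19; 1,1,3,19,3,1,1,38, …], period ℓ=8 (even) → k=7
a_0=19:  p_0=19·1+0=19,  q_0=19·0+1=1
…
a_3=3:  p_3=3·39+20=137,  q_3=3·2+1=7
a_4=19:  p_4=19·137+39=2642,  q_4=19·7+2=135
…
a_6=1:  p_6=1·8063+2642=10705,  q_6=1·412+135=547
a_7=1:  p_7=1·10705+8063=18768,  q_7=1·547+412=959
fundamental: x₁=18768, y₁=959  (since 352237824 − 383·919681 = 1)

18768 959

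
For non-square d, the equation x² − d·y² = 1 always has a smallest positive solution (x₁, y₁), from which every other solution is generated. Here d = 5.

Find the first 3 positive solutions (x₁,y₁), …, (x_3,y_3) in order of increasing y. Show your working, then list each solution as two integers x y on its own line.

9 4
161 72
2889 1292

√5 → a₀=2, period (4); ℓ=1 odd so k=1
a_0=2:  p_0=2·1+0=2,  q_0=2·0+1=1
a_1=4:  p_1=4·2+1=9,  q_1=4·1+0=4
→ (9, 4).  Check: 9²=81, 5·4²=80, difference 1.
(x_2, y_2) = (9·9 + 5·4·4, 9·4 + 4·9) = (161, 72)
(x_3, y_3) = (9·161 + 5·4·72, 9·72 + 4·161) = (2889, 1292)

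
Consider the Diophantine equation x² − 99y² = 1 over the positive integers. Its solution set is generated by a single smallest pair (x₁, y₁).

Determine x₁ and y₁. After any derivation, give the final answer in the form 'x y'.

[9; 1,18] for √99; ℓ=2 ⇒ convergent index 1
k=0  a_k=9  p_k/q_k = 9/1
k=1  a_k=1  p_k/q_k = 10/1
→ (10, 1).  Check: 10²=100, 99·1²=99, difference 1.

10 1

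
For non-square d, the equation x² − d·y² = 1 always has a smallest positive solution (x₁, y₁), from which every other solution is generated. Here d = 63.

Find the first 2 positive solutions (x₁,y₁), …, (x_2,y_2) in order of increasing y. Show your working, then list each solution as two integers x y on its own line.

8 1
127 16

√63 = [7; 1,14, …], period ℓ=2 (even) → k=1
k=0  a_k=7  p_k/q_k = 7/1
k=1  a_k=1  p_k/q_k = 8/1
fundamental: x₁=8, y₁=1  (since 64 − 63·1 = 1)
(x_2, y_2) = (8·8 + 63·1·1, 8·1 + 1·8) = (127, 16)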